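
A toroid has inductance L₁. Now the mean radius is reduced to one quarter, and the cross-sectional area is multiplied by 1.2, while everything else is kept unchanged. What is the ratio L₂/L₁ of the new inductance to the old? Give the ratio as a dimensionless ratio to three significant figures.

For a toroid, L ∝ μᵣN²A/R.
L₂/L₁ = (0.25)^-1 × (1.2) = 4.80.

L₂/L₁ = 4.80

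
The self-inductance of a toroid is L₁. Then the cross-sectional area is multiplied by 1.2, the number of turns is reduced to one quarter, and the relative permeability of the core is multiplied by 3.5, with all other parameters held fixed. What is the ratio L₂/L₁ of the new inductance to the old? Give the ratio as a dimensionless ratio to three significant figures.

For a toroid, L ∝ μᵣN²A/R.
L₂/L₁ = (1.2) × (0.25)^2 × (3.5) = 0.263.

L₂/L₁ = 0.263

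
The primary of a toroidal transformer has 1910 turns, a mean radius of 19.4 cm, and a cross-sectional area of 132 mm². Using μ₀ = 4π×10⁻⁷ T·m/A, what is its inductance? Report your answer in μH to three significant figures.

For a thin toroid, L = μ₀N²A/(2πR).
L = (4π×10⁻⁷)(1910)²(1.320×10^-4) / (2π×0.194 m) = 4.964×10^-4 H.

L ≈ 496 μH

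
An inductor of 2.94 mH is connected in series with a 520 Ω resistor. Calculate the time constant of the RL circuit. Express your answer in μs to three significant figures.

τ = L/R = (2.940×10^-3 H)/(520 Ω) = 5.654×10^-6 s.

τ ≈ 5.65 μs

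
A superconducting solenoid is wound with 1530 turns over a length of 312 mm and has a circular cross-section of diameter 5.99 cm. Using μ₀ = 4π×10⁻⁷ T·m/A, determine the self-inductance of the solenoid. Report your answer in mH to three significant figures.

L ≈ 26.6 mH

A = π(d/2)² = π(2.995×10^-2 m)² = 2.818×10^-3 m².
For a long solenoid, L = μ₀N²A/ℓ.
L = (4π×10⁻⁷)(1530)²(2.818×10^-3)/(0.312 m) = 2.657×10^-2 H.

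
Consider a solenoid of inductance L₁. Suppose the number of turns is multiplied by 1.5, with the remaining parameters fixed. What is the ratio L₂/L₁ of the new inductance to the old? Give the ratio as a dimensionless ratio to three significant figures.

For a solenoid, L ∝ μᵣN²A/ℓ.
L₂/L₁ = (1.5)^2 = 2.25.

L₂/L₁ = 2.25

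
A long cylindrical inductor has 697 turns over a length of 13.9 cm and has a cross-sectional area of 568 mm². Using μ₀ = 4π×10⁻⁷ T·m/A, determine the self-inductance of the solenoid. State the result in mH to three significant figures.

A = 568 mm² = 5.680×10^-4 m².
For a long solenoid, L = μ₀N²A/ℓ.
L = (4π×10⁻⁷)(697)²(5.680×10^-4)/(0.139 m) = 2.4946×10^-3 H.

L ≈ 2.49 mH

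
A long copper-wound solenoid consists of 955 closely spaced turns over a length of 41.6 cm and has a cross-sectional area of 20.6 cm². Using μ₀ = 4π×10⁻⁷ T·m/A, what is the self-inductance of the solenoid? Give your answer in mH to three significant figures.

L ≈ 5.68 mH

A = 20.6 cm² = 2.060×10^-3 m².
For a long solenoid, L = μ₀N²A/ℓ.
L = (4π×10⁻⁷)(955)²(2.060×10^-3)/(0.416 m) = 5.675×10^-3 H.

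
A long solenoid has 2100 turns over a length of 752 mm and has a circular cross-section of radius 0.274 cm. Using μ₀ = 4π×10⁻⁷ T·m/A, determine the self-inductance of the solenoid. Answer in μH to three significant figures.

A = πr² = π(2.740×10^-3 m)² = 2.359×10^-5 m².
For a long solenoid, L = μ₀N²A/ℓ.
L = (4π×10⁻⁷)(2100)²(2.359×10^-5)/(0.752 m) = 1.738×10^-4 H.

L ≈ 174 μH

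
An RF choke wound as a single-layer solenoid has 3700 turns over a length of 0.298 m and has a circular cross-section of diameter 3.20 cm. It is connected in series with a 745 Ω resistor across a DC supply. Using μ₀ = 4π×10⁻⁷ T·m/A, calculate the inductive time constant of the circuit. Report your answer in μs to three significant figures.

τ ≈ 62.3 μs

A = π(d/2)² = π(1.600×10^-2 m)² = 8.042×10^-4 m².
L = μ₀N²A/ℓ = (4π×10⁻⁷)(3700)²(8.042×10^-4)/(0.298) = 4.643×10^-2 H.
τ = L/R = (4.643×10^-2)/(745) = 6.232×10^-5 s.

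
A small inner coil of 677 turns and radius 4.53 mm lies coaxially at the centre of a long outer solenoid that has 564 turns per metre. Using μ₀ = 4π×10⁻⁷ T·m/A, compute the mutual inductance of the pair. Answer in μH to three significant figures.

M ≈ 30.9 μH

The outer solenoid produces a uniform field B₁ = μ₀n₁I₁ across the inner coil,
so the flux linkage is N₂Φ = N₂B₁A₂ = μ₀n₁N₂A₂·I₁, giving M = μ₀n₁N₂A₂.
A₂ = πr² = π(4.530×10^-3 m)² = 6.447×10^-5 m².
M = (4π×10⁻⁷)(564)(677)(6.447×10^-5) = 3.093×10^-5 H.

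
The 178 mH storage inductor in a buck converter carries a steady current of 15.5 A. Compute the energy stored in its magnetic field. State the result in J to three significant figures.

U ≈ 21.4 J

Stored magnetic energy: U = ½LI².
U = ½(0.178 H)(15.5 A)² = 21.38 J.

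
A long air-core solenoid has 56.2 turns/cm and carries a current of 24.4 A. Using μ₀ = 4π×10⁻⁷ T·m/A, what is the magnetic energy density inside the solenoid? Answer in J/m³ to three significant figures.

B = μ₀nI = (4π×10⁻⁷)(5.620×10^3)(24.4) = 0.1723 T.
u = B²/(2μ₀) = (0.1723)²/(2×4π×10⁻⁷) = 1.181×10^4 J/m³.

u ≈ 11800 J/m³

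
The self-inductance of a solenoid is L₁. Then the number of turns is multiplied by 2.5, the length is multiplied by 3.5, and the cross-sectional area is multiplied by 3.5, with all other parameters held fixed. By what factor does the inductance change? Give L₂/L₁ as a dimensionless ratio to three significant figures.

For a solenoid, L ∝ μᵣN²A/ℓ.
L₂/L₁ = (2.5)^2 × (3.5)^-1 × (3.5) = 6.25.

L₂/L₁ = 6.25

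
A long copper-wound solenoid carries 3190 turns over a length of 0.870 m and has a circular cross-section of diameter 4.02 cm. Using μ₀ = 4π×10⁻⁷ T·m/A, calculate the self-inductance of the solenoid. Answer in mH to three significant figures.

L ≈ 18.7 mH

A = π(d/2)² = π(2.010×10^-2 m)² = 1.269×10^-3 m².
For a long solenoid, L = μ₀N²A/ℓ.
L = (4π×10⁻⁷)(3190)²(1.269×10^-3)/(0.87 m) = 1.866×10^-2 H.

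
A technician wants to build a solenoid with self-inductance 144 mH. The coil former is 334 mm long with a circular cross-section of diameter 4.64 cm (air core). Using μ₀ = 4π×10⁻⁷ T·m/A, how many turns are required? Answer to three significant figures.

A = π(d/2)² = π(2.320×10^-2 m)² = 1.691×10^-3 m².
From L = μ₀N²A/ℓ, N = √(Lℓ / (μ₀A)).
N = √[(0.144)(0.334) / ((4π×10⁻⁷)×1.691×10^-3)] = √(2.263×10^7) ≈ 4757.6.

N ≈ 4760 turns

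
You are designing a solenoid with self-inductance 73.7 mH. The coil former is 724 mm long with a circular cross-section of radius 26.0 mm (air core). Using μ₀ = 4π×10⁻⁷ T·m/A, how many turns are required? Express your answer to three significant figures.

A = πr² = π(2.600×10^-2 m)² = 2.124×10^-3 m².
From L = μ₀N²A/ℓ, N = √(Lℓ / (μ₀A)).
N = √[(7.370×10^-2)(0.724) / ((4π×10⁻⁷)×2.124×10^-3)] = √(1.999×10^7) ≈ 4471.5.

N ≈ 4470 turns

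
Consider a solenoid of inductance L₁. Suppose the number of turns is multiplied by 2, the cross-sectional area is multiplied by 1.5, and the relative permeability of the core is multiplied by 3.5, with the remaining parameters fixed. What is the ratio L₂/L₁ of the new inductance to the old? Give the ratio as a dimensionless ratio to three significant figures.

For a solenoid, L ∝ μᵣN²A/ℓ.
L₂/L₁ = (2)^2 × (1.5) × (3.5) = 21.0.

L₂/L₁ = 21.0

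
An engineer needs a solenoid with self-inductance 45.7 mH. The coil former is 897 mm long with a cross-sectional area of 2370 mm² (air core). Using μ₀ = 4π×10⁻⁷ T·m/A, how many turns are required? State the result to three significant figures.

A = 2370 mm² = 2.370×10^-3 m².
From L = μ₀N²A/ℓ, N = √(Lℓ / (μ₀A)).
N = √[(4.570×10^-2)(0.897) / ((4π×10⁻⁷)×2.370×10^-3)] = √(1.376×10^7) ≈ 3710.0.

N ≈ 3710 turns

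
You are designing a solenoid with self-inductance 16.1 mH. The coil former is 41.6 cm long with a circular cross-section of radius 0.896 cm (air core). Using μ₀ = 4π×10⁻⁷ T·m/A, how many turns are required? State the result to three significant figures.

A = πr² = π(8.960×10^-3 m)² = 2.522×10^-4 m².
From L = μ₀N²A/ℓ, N = √(Lℓ / (μ₀A)).
N = √[(1.610×10^-2)(0.416) / ((4π×10⁻⁷)×2.522×10^-4)] = √(2.113×10^7) ≈ 4597.0.

N ≈ 4600 turns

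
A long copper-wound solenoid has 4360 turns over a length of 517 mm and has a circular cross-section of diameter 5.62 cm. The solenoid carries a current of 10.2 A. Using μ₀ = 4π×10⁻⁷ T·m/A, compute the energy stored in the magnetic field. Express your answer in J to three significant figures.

U ≈ 5.96 J

A = π(d/2)² = π(2.810×10^-2 m)² = 2.481×10^-3 m².
L = μ₀N²A/ℓ = (4π×10⁻⁷)(4360)²(2.481×10^-3)/(0.517) = 0.1146 H.
U = ½LI² = ½(0.1146)(10.2)² = 5.962 J.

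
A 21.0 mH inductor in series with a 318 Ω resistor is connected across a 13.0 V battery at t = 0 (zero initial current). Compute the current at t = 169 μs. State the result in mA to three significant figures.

τ = L/R = 2.100×10^-2/318 = 6.604×10^-5 s; final current I_∞ = ε/R = 13.0/318 = 4.088×10^-2 A.
I(t) = I_∞(1 − e^(−t/τ)) with t/τ = 2.559.
I = (4.088×10^-2)(1 − e^(−2.559)) = 3.772×10^-2 A.

I ≈ 37.7 mA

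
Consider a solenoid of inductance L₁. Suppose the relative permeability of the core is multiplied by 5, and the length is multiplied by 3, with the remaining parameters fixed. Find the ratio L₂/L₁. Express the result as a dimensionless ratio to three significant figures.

For a solenoid, L ∝ μᵣN²A/ℓ.
L₂/L₁ = (5) × (3)^-1 = 1.67.

L₂/L₁ = 1.67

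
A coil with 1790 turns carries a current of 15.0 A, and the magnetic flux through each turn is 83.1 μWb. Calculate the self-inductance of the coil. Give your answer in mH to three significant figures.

L ≈ 9.92 mH

Self-inductance is defined by L = NΦ_B/I (flux linkage over current).
L = (1790)(8.310×10^-5 Wb)/(15.0 A) = 9.917×10^-3 H.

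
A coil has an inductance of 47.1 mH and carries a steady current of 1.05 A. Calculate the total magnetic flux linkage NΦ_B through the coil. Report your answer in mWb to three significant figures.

NΦ_B ≈ 49.5 mWb

From L = NΦ_B/I, the flux linkage is NΦ_B = LI.
NΦ_B = (4.710×10^-2 H)(1.05 A) = 4.946×10^-2 Wb.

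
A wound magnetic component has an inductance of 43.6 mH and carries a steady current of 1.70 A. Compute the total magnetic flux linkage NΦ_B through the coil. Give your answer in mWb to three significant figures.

From L = NΦ_B/I, the flux linkage is NΦ_B = LI.
NΦ_B = (4.360×10^-2 H)(1.70 A) = 7.412×10^-2 Wb.

NΦ_B ≈ 74.1 mWb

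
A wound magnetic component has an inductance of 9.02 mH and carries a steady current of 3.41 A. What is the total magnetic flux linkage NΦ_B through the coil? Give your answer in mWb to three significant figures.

NΦ_B ≈ 30.8 mWb

From L = NΦ_B/I, the flux linkage is NΦ_B = LI.
NΦ_B = (9.020×10^-3 H)(3.41 A) = 3.076×10^-2 Wb.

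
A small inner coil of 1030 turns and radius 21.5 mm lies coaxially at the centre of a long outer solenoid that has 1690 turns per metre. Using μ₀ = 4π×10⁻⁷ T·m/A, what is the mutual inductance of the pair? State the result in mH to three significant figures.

M ≈ 3.18 mH

The outer solenoid produces a uniform field B₁ = μ₀n₁I₁ across the inner coil,
so the flux linkage is N₂Φ = N₂B₁A₂ = μ₀n₁N₂A₂·I₁, giving M = μ₀n₁N₂A₂.
A₂ = πr² = π(2.150×10^-2 m)² = 1.452×10^-3 m².
M = (4π×10⁻⁷)(1690)(1030)(1.452×10^-3) = 3.177×10^-3 H.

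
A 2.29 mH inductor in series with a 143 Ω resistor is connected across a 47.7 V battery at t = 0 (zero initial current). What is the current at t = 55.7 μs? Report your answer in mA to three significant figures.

τ = L/R = 2.290×10^-3/143 = 1.601×10^-5 s; final current I_∞ = ε/R = 47.7/143 = 0.3336 A.
I(t) = I_∞(1 − e^(−t/τ)) with t/τ = 3.478.
I = (0.3336)(1 − e^(−3.478)) = 0.3233 A.

I ≈ 323 mA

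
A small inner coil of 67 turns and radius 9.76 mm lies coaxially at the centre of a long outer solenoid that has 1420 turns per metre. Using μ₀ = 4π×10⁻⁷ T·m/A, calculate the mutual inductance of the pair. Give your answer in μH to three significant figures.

The outer solenoid produces a uniform field B₁ = μ₀n₁I₁ across the inner coil,
so the flux linkage is N₂Φ = N₂B₁A₂ = μ₀n₁N₂A₂·I₁, giving M = μ₀n₁N₂A₂.
A₂ = πr² = π(9.760×10^-3 m)² = 2.993×10^-4 m².
M = (4π×10⁻⁷)(1420)(67)(2.993×10^-4) = 3.578×10^-5 H.

M ≈ 35.8 μH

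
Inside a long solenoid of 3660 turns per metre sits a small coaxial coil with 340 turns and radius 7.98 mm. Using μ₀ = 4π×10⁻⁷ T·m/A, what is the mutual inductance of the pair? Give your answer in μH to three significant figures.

The outer solenoid produces a uniform field B₁ = μ₀n₁I₁ across the inner coil,
so the flux linkage is N₂Φ = N₂B₁A₂ = μ₀n₁N₂A₂·I₁, giving M = μ₀n₁N₂A₂.
A₂ = πr² = π(7.980×10^-3 m)² = 2.001×10^-4 m².
M = (4π×10⁻⁷)(3660)(340)(2.001×10^-4) = 3.128×10^-4 H.

M ≈ 313 μH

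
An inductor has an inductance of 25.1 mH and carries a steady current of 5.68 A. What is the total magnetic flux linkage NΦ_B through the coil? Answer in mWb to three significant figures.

From L = NΦ_B/I, the flux linkage is NΦ_B = LI.
NΦ_B = (2.510×10^-2 H)(5.68 A) = 0.1426 Wb.

NΦ_B ≈ 143 mWb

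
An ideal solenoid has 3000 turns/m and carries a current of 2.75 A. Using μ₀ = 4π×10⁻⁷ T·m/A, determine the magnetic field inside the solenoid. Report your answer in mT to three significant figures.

B ≈ 10.4 mT

Inside a long solenoid, B = μ₀nI.
B = (4π×10⁻⁷)(3.000×10^3 m⁻¹)(2.75 A) = 1.037×10^-2 T.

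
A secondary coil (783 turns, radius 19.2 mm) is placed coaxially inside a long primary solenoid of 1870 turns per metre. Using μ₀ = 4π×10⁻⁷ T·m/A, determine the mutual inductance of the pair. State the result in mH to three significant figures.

The outer solenoid produces a uniform field B₁ = μ₀n₁I₁ across the inner coil,
so the flux linkage is N₂Φ = N₂B₁A₂ = μ₀n₁N₂A₂·I₁, giving M = μ₀n₁N₂A₂.
A₂ = πr² = π(1.920×10^-2 m)² = 1.158×10^-3 m².
M = (4π×10⁻⁷)(1870)(783)(1.158×10^-3) = 2.131×10^-3 H.

M ≈ 2.13 mH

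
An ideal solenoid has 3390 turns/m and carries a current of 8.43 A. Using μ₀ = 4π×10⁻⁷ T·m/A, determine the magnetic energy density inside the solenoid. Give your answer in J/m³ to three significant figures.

u ≈ 513 J/m³

B = μ₀nI = (4π×10⁻⁷)(3.390×10^3)(8.43) = 3.591×10^-2 T.
u = B²/(2μ₀) = (3.591×10^-2)²/(2×4π×10⁻⁷) = 513.1 J/m³.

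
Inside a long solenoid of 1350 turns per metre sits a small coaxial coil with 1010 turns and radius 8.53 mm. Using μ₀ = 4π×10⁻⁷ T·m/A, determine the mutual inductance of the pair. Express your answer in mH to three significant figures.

The outer solenoid produces a uniform field B₁ = μ₀n₁I₁ across the inner coil,
so the flux linkage is N₂Φ = N₂B₁A₂ = μ₀n₁N₂A₂·I₁, giving M = μ₀n₁N₂A₂.
A₂ = πr² = π(8.530×10^-3 m)² = 2.286×10^-4 m².
M = (4π×10⁻⁷)(1350)(1010)(2.286×10^-4) = 3.917×10^-4 H.

M ≈ 0.392 mH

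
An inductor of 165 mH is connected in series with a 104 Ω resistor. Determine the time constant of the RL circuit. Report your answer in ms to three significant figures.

τ ≈ 1.59 ms

τ = L/R = (0.165 H)/(104 Ω) = 1.587×10^-3 s.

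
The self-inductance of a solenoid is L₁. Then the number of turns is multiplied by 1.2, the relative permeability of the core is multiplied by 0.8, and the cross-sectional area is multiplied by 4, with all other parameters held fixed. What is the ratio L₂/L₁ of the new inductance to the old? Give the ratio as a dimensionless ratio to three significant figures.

L₂/L₁ = 4.61

For a solenoid, L ∝ μᵣN²A/ℓ.
L₂/L₁ = (1.2)^2 × (0.8) × (4) = 4.61.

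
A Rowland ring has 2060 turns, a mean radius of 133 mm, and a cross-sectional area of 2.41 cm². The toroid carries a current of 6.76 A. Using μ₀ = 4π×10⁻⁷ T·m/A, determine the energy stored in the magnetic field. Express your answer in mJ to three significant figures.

L = μ₀N²A/(2πR) = (4π×10⁻⁷)(2060)²(2.410×10^-4)/(2π×0.133) = 1.538×10^-3 H.
U = ½LI² = ½(1.538×10^-3)(6.76)² = 3.514×10^-2 J.

U ≈ 35.1 mJ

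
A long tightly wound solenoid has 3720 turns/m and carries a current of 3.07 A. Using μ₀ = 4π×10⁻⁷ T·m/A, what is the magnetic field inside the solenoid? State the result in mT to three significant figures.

Inside a long solenoid, B = μ₀nI.
B = (4π×10⁻⁷)(3.720×10^3 m⁻¹)(3.07 A) = 1.435×10^-2 T.

B ≈ 14.4 mT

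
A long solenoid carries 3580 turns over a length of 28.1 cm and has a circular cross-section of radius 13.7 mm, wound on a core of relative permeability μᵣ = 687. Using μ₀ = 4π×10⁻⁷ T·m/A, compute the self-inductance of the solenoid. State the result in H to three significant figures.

L ≈ 23.2 H

A = πr² = π(1.370×10^-2 m)² = 5.896×10^-4 m².
For a long solenoid, L = μ₀μᵣN²A/ℓ.
L = (4π×10⁻⁷)(687)(3580)²(5.896×10^-4)/(0.281 m) = 23.22 H.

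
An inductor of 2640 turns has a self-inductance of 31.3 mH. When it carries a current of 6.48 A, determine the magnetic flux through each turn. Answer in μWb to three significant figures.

From L = NΦ_B/I, the flux per turn is Φ_B = LI/N.
Φ_B = (3.130×10^-2 H)(6.48 A)/2640 = 7.683×10^-5 Wb.

Φ_B ≈ 76.8 μWb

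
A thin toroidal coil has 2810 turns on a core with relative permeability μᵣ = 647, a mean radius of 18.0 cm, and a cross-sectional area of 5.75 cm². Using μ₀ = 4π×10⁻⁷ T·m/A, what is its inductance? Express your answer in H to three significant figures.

For a thin toroid, L = μ₀μᵣN²A/(2πR).
L = (4π×10⁻⁷)(647)(2810)²(5.750×10^-4) / (2π×0.18 m) = 3.264 H.

L ≈ 3.26 H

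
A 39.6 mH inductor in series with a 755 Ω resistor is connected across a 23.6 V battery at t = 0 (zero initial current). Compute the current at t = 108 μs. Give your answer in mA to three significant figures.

I ≈ 27.3 mA

τ = L/R = 3.960×10^-2/755 = 5.245×10^-5 s; final current I_∞ = ε/R = 23.6/755 = 3.126×10^-2 A.
I(t) = I_∞(1 − e^(−t/τ)) with t/τ = 2.059.
I = (3.126×10^-2)(1 − e^(−2.059)) = 2.727×10^-2 A.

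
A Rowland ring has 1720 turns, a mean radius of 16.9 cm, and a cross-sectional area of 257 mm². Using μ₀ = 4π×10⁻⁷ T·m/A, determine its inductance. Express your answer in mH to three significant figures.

L ≈ 0.900 mH

For a thin toroid, L = μ₀N²A/(2πR).
L = (4π×10⁻⁷)(1720)²(2.570×10^-4) / (2π×0.169 m) = 8.998×10^-4 H.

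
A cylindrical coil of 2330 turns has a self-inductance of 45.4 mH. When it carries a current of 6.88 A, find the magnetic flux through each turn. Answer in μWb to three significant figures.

From L = NΦ_B/I, the flux per turn is Φ_B = LI/N.
Φ_B = (4.540×10^-2 H)(6.88 A)/2330 = 1.341×10^-4 Wb.

Φ_B ≈ 134 μWb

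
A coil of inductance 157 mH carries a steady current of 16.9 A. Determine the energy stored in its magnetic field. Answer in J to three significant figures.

Stored magnetic energy: U = ½LI².
U = ½(0.157 H)(16.9 A)² = 22.42 J.

U ≈ 22.4 J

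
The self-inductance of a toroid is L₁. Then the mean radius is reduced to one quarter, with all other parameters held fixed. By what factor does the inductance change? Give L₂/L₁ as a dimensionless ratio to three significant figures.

For a toroid, L ∝ μᵣN²A/R.
L₂/L₁ = (0.25)^-1 = 4.00.

L₂/L₁ = 4.00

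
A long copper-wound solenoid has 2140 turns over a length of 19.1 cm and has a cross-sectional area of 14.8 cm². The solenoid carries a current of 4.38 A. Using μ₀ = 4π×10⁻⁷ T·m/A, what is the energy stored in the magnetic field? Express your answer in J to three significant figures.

A = 14.8 cm² = 1.480×10^-3 m².
L = μ₀N²A/ℓ = (4π×10⁻⁷)(2140)²(1.480×10^-3)/(0.191) = 4.459×10^-2 H.
U = ½LI² = ½(4.459×10^-2)(4.38)² = 0.4277 J.

U ≈ 0.428 J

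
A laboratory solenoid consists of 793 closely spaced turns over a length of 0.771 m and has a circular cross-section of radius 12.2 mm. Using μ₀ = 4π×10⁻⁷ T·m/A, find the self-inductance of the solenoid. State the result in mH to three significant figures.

L ≈ 0.479 mH

A = πr² = π(1.220×10^-2 m)² = 4.676×10^-4 m².
For a long solenoid, L = μ₀N²A/ℓ.
L = (4π×10⁻⁷)(793)²(4.676×10^-4)/(0.771 m) = 4.793×10^-4 H.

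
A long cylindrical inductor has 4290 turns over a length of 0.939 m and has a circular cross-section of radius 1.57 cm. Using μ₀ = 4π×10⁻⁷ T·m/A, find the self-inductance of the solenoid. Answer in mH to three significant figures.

L ≈ 19.1 mH

A = πr² = π(1.570×10^-2 m)² = 7.744×10^-4 m².
For a long solenoid, L = μ₀N²A/ℓ.
L = (4π×10⁻⁷)(4290)²(7.744×10^-4)/(0.939 m) = 1.907×10^-2 H.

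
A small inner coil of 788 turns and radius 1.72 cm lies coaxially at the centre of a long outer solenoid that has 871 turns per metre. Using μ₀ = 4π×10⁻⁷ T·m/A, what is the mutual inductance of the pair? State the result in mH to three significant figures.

M ≈ 0.802 mH

The outer solenoid produces a uniform field B₁ = μ₀n₁I₁ across the inner coil,
so the flux linkage is N₂Φ = N₂B₁A₂ = μ₀n₁N₂A₂·I₁, giving M = μ₀n₁N₂A₂.
A₂ = πr² = π(1.720×10^-2 m)² = 9.294×10^-4 m².
M = (4π×10⁻⁷)(871)(788)(9.294×10^-4) = 8.016×10^-4 H.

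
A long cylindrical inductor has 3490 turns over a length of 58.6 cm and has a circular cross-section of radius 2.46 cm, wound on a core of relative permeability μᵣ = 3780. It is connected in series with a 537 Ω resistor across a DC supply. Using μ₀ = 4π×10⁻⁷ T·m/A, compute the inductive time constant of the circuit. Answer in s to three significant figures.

A = πr² = π(2.460×10^-2 m)² = 1.901×10^-3 m².
L = μ₀μᵣN²A/ℓ = (4π×10⁻⁷)(3780)(3490)²(1.901×10^-3)/(0.586) = 187.7 H.
τ = L/R = (187.7)/(537) = 0.3495 s.

τ ≈ 0.350 s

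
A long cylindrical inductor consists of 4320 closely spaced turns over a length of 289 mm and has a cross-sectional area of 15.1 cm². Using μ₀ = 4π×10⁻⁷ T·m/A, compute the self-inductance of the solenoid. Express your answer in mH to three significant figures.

A = 15.1 cm² = 1.510×10^-3 m².
For a long solenoid, L = μ₀N²A/ℓ.
L = (4π×10⁻⁷)(4320)²(1.510×10^-3)/(0.289 m) = 0.1225 H.

L ≈ 123 mH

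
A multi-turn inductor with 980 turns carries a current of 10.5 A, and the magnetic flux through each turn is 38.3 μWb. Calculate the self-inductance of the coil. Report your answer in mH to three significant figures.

L ≈ 3.57 mH

Self-inductance is defined by L = NΦ_B/I (flux linkage over current).
L = (980)(3.830×10^-5 Wb)/(10.5 A) = 3.5747×10^-3 H.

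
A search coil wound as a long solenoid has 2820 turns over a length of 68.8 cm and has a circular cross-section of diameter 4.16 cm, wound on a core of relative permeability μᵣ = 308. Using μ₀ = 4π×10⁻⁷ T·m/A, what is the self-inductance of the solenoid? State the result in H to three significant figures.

L ≈ 6.08 H

A = π(d/2)² = π(2.080×10^-2 m)² = 1.359×10^-3 m².
For a long solenoid, L = μ₀μᵣN²A/ℓ.
L = (4π×10⁻⁷)(308)(2820)²(1.359×10^-3)/(0.688 m) = 6.081 H.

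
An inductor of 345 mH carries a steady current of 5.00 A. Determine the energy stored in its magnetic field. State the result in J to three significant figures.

Stored magnetic energy: U = ½LI².
U = ½(0.345 H)(5.00 A)² = 4.312 J.

U ≈ 4.31 J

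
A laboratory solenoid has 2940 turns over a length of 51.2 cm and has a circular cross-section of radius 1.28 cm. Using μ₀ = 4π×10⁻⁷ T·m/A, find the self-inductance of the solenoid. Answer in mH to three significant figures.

L ≈ 10.9 mH

A = πr² = π(1.280×10^-2 m)² = 5.147×10^-4 m².
For a long solenoid, L = μ₀N²A/ℓ.
L = (4π×10⁻⁷)(2940)²(5.147×10^-4)/(0.512 m) = 1.092×10^-2 H.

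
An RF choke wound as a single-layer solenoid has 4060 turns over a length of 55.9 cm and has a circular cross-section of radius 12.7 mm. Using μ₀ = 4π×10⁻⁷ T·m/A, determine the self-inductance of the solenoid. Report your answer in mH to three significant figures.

L ≈ 18.8 mH

A = πr² = π(1.270×10^-2 m)² = 5.067×10^-4 m².
For a long solenoid, L = μ₀N²A/ℓ.
L = (4π×10⁻⁷)(4060)²(5.067×10^-4)/(0.559 m) = 1.878×10^-2 H.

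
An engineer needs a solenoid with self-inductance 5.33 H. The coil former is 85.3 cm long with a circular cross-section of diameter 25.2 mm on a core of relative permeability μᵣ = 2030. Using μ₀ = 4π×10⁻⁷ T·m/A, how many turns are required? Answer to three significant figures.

N ≈ 1890 turns

A = π(d/2)² = π(1.260×10^-2 m)² = 4.988×10^-4 m².
From L = μ₀μᵣN²A/ℓ, N = √(Lℓ / (μ₀μᵣA)).
N = √[(5.33)(0.853) / ((4π×10⁻⁷)(2030)×4.988×10^-4)] = √(3.573×10^6) ≈ 1890.3.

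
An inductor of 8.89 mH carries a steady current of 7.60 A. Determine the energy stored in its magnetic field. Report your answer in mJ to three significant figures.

Stored magnetic energy: U = ½LI².
U = ½(8.890×10^-3 H)(7.60 A)² = 0.2567 J.

U ≈ 257 mJ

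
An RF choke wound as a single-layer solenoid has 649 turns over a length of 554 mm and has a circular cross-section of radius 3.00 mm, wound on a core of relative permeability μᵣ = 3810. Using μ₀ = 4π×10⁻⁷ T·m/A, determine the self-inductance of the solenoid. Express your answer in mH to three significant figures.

A = πr² = π(3.000×10^-3 m)² = 2.827×10^-5 m².
For a long solenoid, L = μ₀μᵣN²A/ℓ.
L = (4π×10⁻⁷)(3810)(649)²(2.827×10^-5)/(0.554 m) = 0.1029 H.

L ≈ 103 mH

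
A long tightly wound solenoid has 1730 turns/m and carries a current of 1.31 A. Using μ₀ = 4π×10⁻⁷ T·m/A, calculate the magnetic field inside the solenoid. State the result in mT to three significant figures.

B ≈ 2.85 mT

Inside a long solenoid, B = μ₀nI.
B = (4π×10⁻⁷)(1.730×10^3 m⁻¹)(1.31 A) = 2.848×10^-3 T.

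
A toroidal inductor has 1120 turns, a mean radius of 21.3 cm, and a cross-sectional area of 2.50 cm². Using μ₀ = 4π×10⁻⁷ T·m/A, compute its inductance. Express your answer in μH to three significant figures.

L ≈ 294 μH

For a thin toroid, L = μ₀N²A/(2πR).
L = (4π×10⁻⁷)(1120)²(2.500×10^-4) / (2π×0.213 m) = 2.9446×10^-4 H.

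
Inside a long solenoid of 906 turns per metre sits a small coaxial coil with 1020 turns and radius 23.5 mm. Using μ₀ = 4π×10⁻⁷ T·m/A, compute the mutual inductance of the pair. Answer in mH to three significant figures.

The outer solenoid produces a uniform field B₁ = μ₀n₁I₁ across the inner coil,
so the flux linkage is N₂Φ = N₂B₁A₂ = μ₀n₁N₂A₂·I₁, giving M = μ₀n₁N₂A₂.
A₂ = πr² = π(2.350×10^-2 m)² = 1.7349×10^-3 m².
M = (4π×10⁻⁷)(906)(1020)(1.7349×10^-3) = 2.0148×10^-3 H.

M ≈ 2.01 mH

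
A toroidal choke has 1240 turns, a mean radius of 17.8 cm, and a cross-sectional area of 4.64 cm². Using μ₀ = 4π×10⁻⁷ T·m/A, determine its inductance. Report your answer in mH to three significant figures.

For a thin toroid, L = μ₀N²A/(2πR).
L = (4π×10⁻⁷)(1240)²(4.640×10^-4) / (2π×0.178 m) = 8.016×10^-4 H.

L ≈ 0.802 mH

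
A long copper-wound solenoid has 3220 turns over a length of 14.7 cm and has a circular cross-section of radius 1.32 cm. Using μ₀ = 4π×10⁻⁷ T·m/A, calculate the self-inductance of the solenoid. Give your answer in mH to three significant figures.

A = πr² = π(1.320×10^-2 m)² = 5.474×10^-4 m².
For a long solenoid, L = μ₀N²A/ℓ.
L = (4π×10⁻⁷)(3220)²(5.474×10^-4)/(0.147 m) = 4.852×10^-2 H.

L ≈ 48.5 mH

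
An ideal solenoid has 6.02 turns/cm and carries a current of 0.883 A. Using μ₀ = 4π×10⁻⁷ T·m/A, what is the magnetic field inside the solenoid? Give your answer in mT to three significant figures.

B ≈ 0.668 mT

Inside a long solenoid, B = μ₀nI.
B = (4π×10⁻⁷)(602 m⁻¹)(0.883 A) = 6.680×10^-4 T.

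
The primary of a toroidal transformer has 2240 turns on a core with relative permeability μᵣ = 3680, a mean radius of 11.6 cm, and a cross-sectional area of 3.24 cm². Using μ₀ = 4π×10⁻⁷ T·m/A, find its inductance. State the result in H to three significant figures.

L ≈ 10.3 H

For a thin toroid, L = μ₀μᵣN²A/(2πR).
L = (4π×10⁻⁷)(3680)(2240)²(3.240×10^-4) / (2π×0.116 m) = 10.31 H.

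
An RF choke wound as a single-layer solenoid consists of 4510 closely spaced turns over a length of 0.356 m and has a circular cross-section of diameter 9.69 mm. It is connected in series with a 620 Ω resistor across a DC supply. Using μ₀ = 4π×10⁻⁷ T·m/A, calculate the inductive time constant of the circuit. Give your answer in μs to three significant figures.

τ ≈ 8.54 μs

A = π(d/2)² = π(4.845×10^-3 m)² = 7.3746×10^-5 m².
L = μ₀N²A/ℓ = (4π×10⁻⁷)(4510)²(7.3746×10^-5)/(0.356) = 5.2948×10^-3 H.
τ = L/R = (5.2948×10^-3)/(620) = 8.540×10^-6 s.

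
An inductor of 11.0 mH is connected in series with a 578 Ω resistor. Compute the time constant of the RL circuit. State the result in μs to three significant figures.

τ = L/R = (1.100×10^-2 H)/(578 Ω) = 1.903×10^-5 s.

τ ≈ 19.0 μs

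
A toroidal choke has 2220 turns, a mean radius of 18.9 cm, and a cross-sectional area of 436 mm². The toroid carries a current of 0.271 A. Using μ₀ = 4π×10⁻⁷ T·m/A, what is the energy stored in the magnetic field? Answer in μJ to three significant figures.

U ≈ 83.5 μJ

L = μ₀N²A/(2πR) = (4π×10⁻⁷)(2220)²(4.360×10^-4)/(2π×0.189) = 2.274×10^-3 H.
U = ½LI² = ½(2.274×10^-3)(0.271)² = 8.350×10^-5 J.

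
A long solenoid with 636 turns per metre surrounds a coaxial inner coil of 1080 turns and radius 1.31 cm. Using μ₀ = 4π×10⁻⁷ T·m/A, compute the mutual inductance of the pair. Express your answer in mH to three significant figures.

The outer solenoid produces a uniform field B₁ = μ₀n₁I₁ across the inner coil,
so the flux linkage is N₂Φ = N₂B₁A₂ = μ₀n₁N₂A₂·I₁, giving M = μ₀n₁N₂A₂.
A₂ = πr² = π(1.310×10^-2 m)² = 5.391×10^-4 m².
M = (4π×10⁻⁷)(636)(1080)(5.391×10^-4) = 4.654×10^-4 H.

M ≈ 0.465 mH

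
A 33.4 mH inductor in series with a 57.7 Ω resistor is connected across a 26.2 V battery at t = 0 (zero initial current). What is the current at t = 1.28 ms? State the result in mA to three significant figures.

I ≈ 404 mA

τ = L/R = 3.340×10^-2/57.7 = 5.789×10^-4 s; final current I_∞ = ε/R = 26.2/57.7 = 0.4541 A.
I(t) = I_∞(1 − e^(−t/τ)) with t/τ = 2.211.
I = (0.4541)(1 − e^(−2.211)) = 0.4043 A.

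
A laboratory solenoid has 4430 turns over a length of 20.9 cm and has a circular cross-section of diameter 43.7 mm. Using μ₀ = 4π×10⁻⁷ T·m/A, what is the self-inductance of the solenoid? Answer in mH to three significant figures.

L ≈ 177 mH

A = π(d/2)² = π(2.185×10^-2 m)² = 1.500×10^-3 m².
For a long solenoid, L = μ₀N²A/ℓ.
L = (4π×10⁻⁷)(4430)²(1.500×10^-3)/(0.209 m) = 0.177 H.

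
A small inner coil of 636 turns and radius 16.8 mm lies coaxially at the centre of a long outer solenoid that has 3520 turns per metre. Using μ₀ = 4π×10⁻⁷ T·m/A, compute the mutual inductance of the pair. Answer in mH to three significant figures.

M ≈ 2.49 mH

The outer solenoid produces a uniform field B₁ = μ₀n₁I₁ across the inner coil,
so the flux linkage is N₂Φ = N₂B₁A₂ = μ₀n₁N₂A₂·I₁, giving M = μ₀n₁N₂A₂.
A₂ = πr² = π(1.680×10^-2 m)² = 8.867×10^-4 m².
M = (4π×10⁻⁷)(3520)(636)(8.867×10^-4) = 2.494×10^-3 H.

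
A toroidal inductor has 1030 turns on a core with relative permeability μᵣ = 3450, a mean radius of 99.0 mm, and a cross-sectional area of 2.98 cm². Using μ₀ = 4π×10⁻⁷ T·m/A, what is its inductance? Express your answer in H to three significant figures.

For a thin toroid, L = μ₀μᵣN²A/(2πR).
L = (4π×10⁻⁷)(3450)(1030)²(2.980×10^-4) / (2π×9.900×10^-2 m) = 2.203 H.

L ≈ 2.20 H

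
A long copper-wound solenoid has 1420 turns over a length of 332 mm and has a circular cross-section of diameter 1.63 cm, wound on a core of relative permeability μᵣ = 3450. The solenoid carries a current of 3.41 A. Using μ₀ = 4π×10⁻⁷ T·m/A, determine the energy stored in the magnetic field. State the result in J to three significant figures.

A = π(d/2)² = π(8.150×10^-3 m)² = 2.087×10^-4 m².
L = μ₀μᵣN²A/ℓ = (4π×10⁻⁷)(3450)(1420)²(2.087×10^-4)/(0.332) = 5.4946 H.
U = ½LI² = ½(5.4946)(3.41)² = 31.946 J.

U ≈ 31.9 J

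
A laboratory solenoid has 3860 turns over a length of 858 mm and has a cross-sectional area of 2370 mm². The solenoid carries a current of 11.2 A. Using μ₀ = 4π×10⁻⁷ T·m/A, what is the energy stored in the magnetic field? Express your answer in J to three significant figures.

A = 2370 mm² = 2.370×10^-3 m².
L = μ₀N²A/ℓ = (4π×10⁻⁷)(3860)²(2.370×10^-3)/(0.858) = 5.172×10^-2 H.
U = ½LI² = ½(5.172×10^-2)(11.2)² = 3.244 J.

U ≈ 3.24 J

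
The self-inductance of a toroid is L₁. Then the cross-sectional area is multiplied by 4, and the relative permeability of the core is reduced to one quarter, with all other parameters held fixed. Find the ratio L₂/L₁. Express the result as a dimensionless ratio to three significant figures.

L₂/L₁ = 1.00

For a toroid, L ∝ μᵣN²A/R.
L₂/L₁ = (4) × (0.25) = 1.00.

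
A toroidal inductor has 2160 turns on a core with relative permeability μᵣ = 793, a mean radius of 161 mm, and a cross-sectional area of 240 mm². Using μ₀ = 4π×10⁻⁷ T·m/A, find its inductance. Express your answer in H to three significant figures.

For a thin toroid, L = μ₀μᵣN²A/(2πR).
L = (4π×10⁻⁷)(793)(2160)²(2.400×10^-4) / (2π×0.161 m) = 1.103 H.

L ≈ 1.10 H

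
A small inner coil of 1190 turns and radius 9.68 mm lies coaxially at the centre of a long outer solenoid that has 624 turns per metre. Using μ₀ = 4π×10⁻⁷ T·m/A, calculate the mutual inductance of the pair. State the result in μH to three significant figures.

M ≈ 275 μH

The outer solenoid produces a uniform field B₁ = μ₀n₁I₁ across the inner coil,
so the flux linkage is N₂Φ = N₂B₁A₂ = μ₀n₁N₂A₂·I₁, giving M = μ₀n₁N₂A₂.
A₂ = πr² = π(9.680×10^-3 m)² = 2.944×10^-4 m².
M = (4π×10⁻⁷)(624)(1190)(2.944×10^-4) = 2.747×10^-4 H.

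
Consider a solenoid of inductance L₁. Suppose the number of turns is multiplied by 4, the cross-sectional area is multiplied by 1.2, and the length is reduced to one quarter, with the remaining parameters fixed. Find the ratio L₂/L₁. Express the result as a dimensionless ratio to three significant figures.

For a solenoid, L ∝ μᵣN²A/ℓ.
L₂/L₁ = (4)^2 × (1.2) × (0.25)^-1 = 76.8.

L₂/L₁ = 76.8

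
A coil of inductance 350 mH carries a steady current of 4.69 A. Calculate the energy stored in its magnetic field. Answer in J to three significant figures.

U ≈ 3.85 J

Stored magnetic energy: U = ½LI².
U = ½(0.35 H)(4.69 A)² = 3.849 J.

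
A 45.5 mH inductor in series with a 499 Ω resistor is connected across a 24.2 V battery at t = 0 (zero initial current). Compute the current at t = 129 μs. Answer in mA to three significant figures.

I ≈ 36.7 mA

τ = L/R = 4.550×10^-2/499 = 9.118×10^-5 s; final current I_∞ = ε/R = 24.2/499 = 4.850×10^-2 A.
I(t) = I_∞(1 − e^(−t/τ)) with t/τ = 1.415.
I = (4.850×10^-2)(1 − e^(−1.415)) = 3.671×10^-2 A.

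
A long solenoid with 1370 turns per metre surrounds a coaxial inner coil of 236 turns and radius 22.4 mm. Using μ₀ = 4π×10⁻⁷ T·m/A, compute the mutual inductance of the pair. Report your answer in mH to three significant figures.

M ≈ 0.640 mH

The outer solenoid produces a uniform field B₁ = μ₀n₁I₁ across the inner coil,
so the flux linkage is N₂Φ = N₂B₁A₂ = μ₀n₁N₂A₂·I₁, giving M = μ₀n₁N₂A₂.
A₂ = πr² = π(2.240×10^-2 m)² = 1.576×10^-3 m².
M = (4π×10⁻⁷)(1370)(236)(1.576×10^-3) = 6.4045×10^-4 H.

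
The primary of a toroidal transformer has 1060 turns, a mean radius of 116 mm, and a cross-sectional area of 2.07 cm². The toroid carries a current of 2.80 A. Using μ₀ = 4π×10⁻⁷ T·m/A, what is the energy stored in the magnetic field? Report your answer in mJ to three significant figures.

U ≈ 1.57 mJ

L = μ₀N²A/(2πR) = (4π×10⁻⁷)(1060)²(2.070×10^-4)/(2π×0.116) = 4.010×10^-4 H.
U = ½LI² = ½(4.010×10^-4)(2.80)² = 1.572×10^-3 J.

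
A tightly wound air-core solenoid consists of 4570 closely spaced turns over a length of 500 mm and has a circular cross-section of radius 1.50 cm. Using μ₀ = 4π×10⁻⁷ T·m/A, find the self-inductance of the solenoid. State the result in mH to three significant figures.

L ≈ 37.1 mH

A = πr² = π(1.500×10^-2 m)² = 7.069×10^-4 m².
For a long solenoid, L = μ₀N²A/ℓ.
L = (4π×10⁻⁷)(4570)²(7.069×10^-4)/(0.5 m) = 3.710×10^-2 H.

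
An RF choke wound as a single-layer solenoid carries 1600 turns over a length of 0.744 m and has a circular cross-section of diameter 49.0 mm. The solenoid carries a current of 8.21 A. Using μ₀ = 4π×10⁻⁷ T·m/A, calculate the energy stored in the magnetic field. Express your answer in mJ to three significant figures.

A = π(d/2)² = π(2.450×10^-2 m)² = 1.886×10^-3 m².
L = μ₀N²A/ℓ = (4π×10⁻⁷)(1600)²(1.886×10^-3)/(0.744) = 8.154×10^-3 H.
U = ½LI² = ½(8.154×10^-3)(8.21)² = 0.2748 J.

U ≈ 275 mJ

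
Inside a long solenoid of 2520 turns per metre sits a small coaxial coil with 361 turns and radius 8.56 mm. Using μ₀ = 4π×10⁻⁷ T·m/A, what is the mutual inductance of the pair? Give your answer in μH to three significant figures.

The outer solenoid produces a uniform field B₁ = μ₀n₁I₁ across the inner coil,
so the flux linkage is N₂Φ = N₂B₁A₂ = μ₀n₁N₂A₂·I₁, giving M = μ₀n₁N₂A₂.
A₂ = πr² = π(8.560×10^-3 m)² = 2.302×10^-4 m².
M = (4π×10⁻⁷)(2520)(361)(2.302×10^-4) = 2.632×10^-4 H.

M ≈ 263 μH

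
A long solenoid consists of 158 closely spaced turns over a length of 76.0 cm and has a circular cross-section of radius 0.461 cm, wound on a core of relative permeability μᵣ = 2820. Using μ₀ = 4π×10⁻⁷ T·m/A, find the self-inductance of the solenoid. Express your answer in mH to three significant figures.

L ≈ 7.77 mH

A = πr² = π(4.610×10^-3 m)² = 6.677×10^-5 m².
For a long solenoid, L = μ₀μᵣN²A/ℓ.
L = (4π×10⁻⁷)(2820)(158)²(6.677×10^-5)/(0.76 m) = 7.772×10^-3 H.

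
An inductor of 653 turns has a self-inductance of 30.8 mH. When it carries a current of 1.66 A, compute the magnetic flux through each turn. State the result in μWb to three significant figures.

Φ_B ≈ 78.3 μWb

From L = NΦ_B/I, the flux per turn is Φ_B = LI/N.
Φ_B = (3.080×10^-2 H)(1.66 A)/653 = 7.830×10^-5 Wb.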